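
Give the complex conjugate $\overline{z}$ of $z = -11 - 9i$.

If z = a + bi, then conjugate(z) = a - bi
conjugate(-11 - 9i) = -11 + 9i


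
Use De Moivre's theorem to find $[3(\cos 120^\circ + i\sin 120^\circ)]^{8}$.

By De Moivre: z^n = r^n(cos(nθ) + i sin(nθ))
= 3^8(cos(8*120°) + i sin(8*120°))
= 6561(cos 240° + i sin 240°)
= -6561/2 - (6561*sqrt(3)/2)i


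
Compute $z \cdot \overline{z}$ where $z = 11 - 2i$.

z * conjugate(z) = |z|^2 = a^2 + b^2
= 11^2 + (-2)^2 = 125


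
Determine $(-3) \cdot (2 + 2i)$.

(a1*a2 - b1*b2) + (a1*b2 + b1*a2)i
= (-6 - 0) + (-6 + 0)i
= -6 - 6i


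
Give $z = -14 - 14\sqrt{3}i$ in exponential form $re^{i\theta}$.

r = |z| = sqrt((-14)^2 + (-14*sqrt(3))^2) = sqrt(196 + 588) = sqrt(784) = 28
θ = arctan(b/a) = arctan(-24.2487/-14) (quadrant-adjusted) = -120° = -2π/3
z = 28e^(-i*2π/3)


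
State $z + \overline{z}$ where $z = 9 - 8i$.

z + conjugate(z) = (a + bi) + (a - bi) = 2a
= 2 * 9 = 18


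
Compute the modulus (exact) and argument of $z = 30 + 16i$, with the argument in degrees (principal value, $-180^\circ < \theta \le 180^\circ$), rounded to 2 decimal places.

|z| = sqrt(30^2 + 16^2) = 34
arg(z) = arctan(b/a) = arctan(16/30) (quadrant-adjusted) = 28.07°


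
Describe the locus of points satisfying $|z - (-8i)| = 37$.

|z - z0| = r describes a circle centered at z0 with radius r
Here z0 = -8i and r = 37
Locus: Circle centered at (0, -8) with radius 37


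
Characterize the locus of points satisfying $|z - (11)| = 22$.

|z - z0| = r describes a circle centered at z0 with radius r
Here z0 = 11 and r = 22
Locus: Circle centered at (11, 0) with radius 22


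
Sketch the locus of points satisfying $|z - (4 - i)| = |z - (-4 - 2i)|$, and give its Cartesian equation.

|z - z1| = |z - z2| means z is equidistant from z1 and z2,
i.e. the perpendicular bisector of the segment from (4, -1) to (-4, -2) (midpoint (0, -3/2)).
With z = x + yi, square both sides:
(x - 4)^2 + (y - (-1))^2 = (x - (-4))^2 + (y - (-2))^2
The x^2 and y^2 terms cancel: -16x + (-2)y = 20 - 17 = 3
Simplify: 16x + 2y = -3
Locus: Perpendicular bisector of the segment from (4, -1) to (-4, -2): the line 16x + 2y = -3


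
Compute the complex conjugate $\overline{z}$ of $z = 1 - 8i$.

If z = a + bi, then conjugate(z) = a - bi
conjugate(1 - 8i) = 1 + 8i


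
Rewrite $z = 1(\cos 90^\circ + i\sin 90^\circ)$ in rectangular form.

a = r cos θ = 1 * 0 = 0
b = r sin θ = 1 * 1 = 1
z = i


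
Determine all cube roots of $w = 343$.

|w| = 343, arg(w) = 0°
Root modulus = 343^(1/3) = 7
Root arguments: θ_k = (0° + 360°k)/3 for k = 0, 1, ..., 2
Roots: 7, -7/2 + (7*sqrt(3)/2)i, -7/2 - (7*sqrt(3)/2)i


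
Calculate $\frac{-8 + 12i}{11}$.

Divisor is real, so divide each part by 11:
= -8/11 + (12/11)i


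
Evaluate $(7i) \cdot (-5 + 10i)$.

(a1*a2 - b1*b2) + (a1*b2 + b1*a2)i
= (0 - 70) + (0 + (-35))i
= -70 - 35i


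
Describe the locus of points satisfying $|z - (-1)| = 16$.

|z - z0| = r describes a circle centered at z0 with radius r
Here z0 = -1 and r = 16
Locus: Circle centered at (-1, 0) with radius 16


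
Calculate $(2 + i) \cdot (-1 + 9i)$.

(a1*a2 - b1*b2) + (a1*b2 + b1*a2)i
= (-2 - 9) + (18 + (-1))i
= -11 + 17i


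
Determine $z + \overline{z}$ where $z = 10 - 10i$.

z + conjugate(z) = (a + bi) + (a - bi) = 2a
= 2 * 10 = 20


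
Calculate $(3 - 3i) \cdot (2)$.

(a1*a2 - b1*b2) + (a1*b2 + b1*a2)i
= (6 - 0) + (0 + (-6))i
= 6 - 6i


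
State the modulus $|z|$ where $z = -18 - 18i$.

|z| = sqrt(a^2 + b^2) = sqrt((-18)^2 + (-18)^2) = sqrt(648) = sqrt(648)


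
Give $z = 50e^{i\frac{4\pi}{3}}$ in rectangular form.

a = r cos θ = 50 * -1/2 = -25
b = r sin θ = 50 * -sqrt(3)/2 = -25*sqrt(3)
z = -25 - 25*sqrt(3)i


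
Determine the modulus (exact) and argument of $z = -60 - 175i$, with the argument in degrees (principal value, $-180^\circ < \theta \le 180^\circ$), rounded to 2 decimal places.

|z| = sqrt((-60)^2 + (-175)^2) = 185
arg(z) = arctan(b/a) = arctan(-175/-60) (quadrant-adjusted) = -108.92°


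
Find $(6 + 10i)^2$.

(a + bi)^2 = a^2 - b^2 + 2abi
= 6^2 - 10^2 + 2*6*10i
= -64 + 120i


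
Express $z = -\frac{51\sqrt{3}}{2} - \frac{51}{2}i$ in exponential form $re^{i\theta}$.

r = |z| = sqrt((-51*sqrt(3)/2)^2 + (-51/2)^2) = sqrt(7803/4 + 2601/4) = sqrt(2601) = 51
θ = arctan(b/a) = arctan(-25.5/-44.1673) (quadrant-adjusted) = -150° = -5π/6
z = 51e^(-i*5π/6)


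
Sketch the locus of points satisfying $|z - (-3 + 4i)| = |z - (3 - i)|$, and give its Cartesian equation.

|z - z1| = |z - z2| means z is equidistant from z1 and z2,
i.e. the perpendicular bisector of the segment from (-3, 4) to (3, -1) (midpoint (0, 3/2)).
With z = x + yi, square both sides:
(x - (-3))^2 + (y - 4)^2 = (x - 3)^2 + (y - (-1))^2
The x^2 and y^2 terms cancel: 12x + (-10)y = 10 - 25 = -15
Simplify: 12x - 10y = -15
Locus: Perpendicular bisector of the segment from (-3, 4) to (3, -1): the line 12x - 10y = -15


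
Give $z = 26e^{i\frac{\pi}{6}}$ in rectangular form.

a = r cos θ = 26 * sqrt(3)/2 = 13*sqrt(3)
b = r sin θ = 26 * 1/2 = 13
z = 13*sqrt(3) + 13i


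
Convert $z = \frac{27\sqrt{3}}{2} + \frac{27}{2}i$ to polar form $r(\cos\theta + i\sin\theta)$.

r = |z| = sqrt(a^2 + b^2) = sqrt((27*sqrt(3)/2)^2 + (27/2)^2) = sqrt(2187/4 + 729/4) = sqrt(729) = 27
θ = arctan(b/a) = arctan(13.5/23.3827) (quadrant-adjusted) = 30°
z = 27(cos 30° + i sin 30°)


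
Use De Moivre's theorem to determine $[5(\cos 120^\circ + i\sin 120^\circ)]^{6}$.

By De Moivre: z^n = r^n(cos(nθ) + i sin(nθ))
= 5^6(cos(6*120°) + i sin(6*120°))
= 15625(cos 0° + i sin 0°)
= 15625


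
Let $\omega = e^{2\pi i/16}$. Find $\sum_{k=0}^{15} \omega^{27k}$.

Let ζ = ω^27 = e^(2πi·27/16). Since 16 ∤ 27, ζ ≠ 1.
Sum = Σ_{k=0}^{15} ζ^k = (ζ^16 - 1)/(ζ - 1) = (ω^{27·16} - 1)/(ζ - 1) = (1 - 1)/(ζ - 1) = 0


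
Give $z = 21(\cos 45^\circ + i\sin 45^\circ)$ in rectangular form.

a = r cos θ = 21 * sqrt(2)/2 = 21*sqrt(2)/2
b = r sin θ = 21 * sqrt(2)/2 = 21*sqrt(2)/2
z = 21*sqrt(2)/2 + (21*sqrt(2)/2)i


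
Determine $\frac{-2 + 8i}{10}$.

Divisor is real, so divide each part by 10:
= -1/5 + (4/5)i


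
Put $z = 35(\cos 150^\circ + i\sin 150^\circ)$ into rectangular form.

a = r cos θ = 35 * -sqrt(3)/2 = -35*sqrt(3)/2
b = r sin θ = 35 * 1/2 = 35/2
z = -35*sqrt(3)/2 + (35/2)i


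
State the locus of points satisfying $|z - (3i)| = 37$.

|z - z0| = r describes a circle centered at z0 with radius r
Here z0 = 3i and r = 37
Locus: Circle centered at (0, 3) with radius 37


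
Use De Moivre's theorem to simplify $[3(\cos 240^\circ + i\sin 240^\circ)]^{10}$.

By De Moivre: z^n = r^n(cos(nθ) + i sin(nθ))
= 3^10(cos(10*240°) + i sin(10*240°))
= 59049(cos 240° + i sin 240°)
= -59049/2 - (59049*sqrt(3)/2)i


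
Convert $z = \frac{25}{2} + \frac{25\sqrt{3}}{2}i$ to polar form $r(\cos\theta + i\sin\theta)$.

r = |z| = sqrt(a^2 + b^2) = sqrt((25/2)^2 + (25*sqrt(3)/2)^2) = sqrt(625/4 + 1875/4) = sqrt(625) = 25
θ = arctan(b/a) = arctan(21.6506/12.5) (quadrant-adjusted) = 60°
z = 25(cos 60° + i sin 60°)


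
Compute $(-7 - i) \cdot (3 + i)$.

(a1*a2 - b1*b2) + (a1*b2 + b1*a2)i
= (-21 - (-1)) + (-7 + (-3))i
= -20 - 10i


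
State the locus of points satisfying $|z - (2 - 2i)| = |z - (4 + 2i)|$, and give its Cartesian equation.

|z - z1| = |z - z2| means z is equidistant from z1 and z2,
i.e. the perpendicular bisector of the segment from (2, -2) to (4, 2) (midpoint (3, 0)).
With z = x + yi, square both sides:
(x - 2)^2 + (y - (-2))^2 = (x - 4)^2 + (y - 2)^2
The x^2 and y^2 terms cancel: 4x + 8y = 20 - 8 = 12
Simplify: x + 2y = 3
Locus: Perpendicular bisector of the segment from (2, -2) to (4, 2): the line x + 2y = 3


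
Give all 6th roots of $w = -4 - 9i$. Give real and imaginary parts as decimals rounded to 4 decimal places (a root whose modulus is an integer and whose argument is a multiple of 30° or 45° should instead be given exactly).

|w| = sqrt(97) ≈ 9.848858, arg(w) ≈ 246.037511°
Root modulus = sqrt(97)^(1/6) ≈ 1.464078
Root arguments: θ_k = (arg(w) + 360°k)/6 for k = 0, 1, ..., 5
Compute each root as (root modulus)(cos θ_k + i sin θ_k) using full-precision intermediates, then round to 4 decimal places.
Roots: 1.1048 + 0.9606i, -0.2795 + 1.4371i, -1.3844 + 0.4765i, -1.1048 - 0.9606i, 0.2795 - 1.4371i, 1.3844 - 0.4765i


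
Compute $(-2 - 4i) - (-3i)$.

(-2 - 0) + (-4 - (-3))i = -2 - i


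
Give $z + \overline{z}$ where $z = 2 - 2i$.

z + conjugate(z) = (a + bi) + (a - bi) = 2a
= 2 * 2 = 4


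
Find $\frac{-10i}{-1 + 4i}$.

Multiply numerator and denominator by conjugate (-1 - 4i):
= (-10i)(-1 - 4i) / ((-1)^2 + 4^2)
= (-40 + 10i) / 17
= -40/17 + (10/17)i


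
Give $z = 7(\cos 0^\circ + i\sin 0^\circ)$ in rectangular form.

a = r cos θ = 7 * 1 = 7
b = r sin θ = 7 * 0 = 0
z = 7


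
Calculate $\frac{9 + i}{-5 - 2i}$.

Multiply numerator and denominator by conjugate (-5 + 2i):
= (9 + i)(-5 + 2i) / ((-5)^2 + (-2)^2)
= (-47 + 13i) / 29
= -47/29 + (13/29)i


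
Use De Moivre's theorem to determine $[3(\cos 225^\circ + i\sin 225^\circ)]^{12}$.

By De Moivre: z^n = r^n(cos(nθ) + i sin(nθ))
= 3^12(cos(12*225°) + i sin(12*225°))
= 531441(cos 180° + i sin 180°)
= -531441


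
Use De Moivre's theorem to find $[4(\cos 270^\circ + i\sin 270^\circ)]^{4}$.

By De Moivre: z^n = r^n(cos(nθ) + i sin(nθ))
= 4^4(cos(4*270°) + i sin(4*270°))
= 256(cos 0° + i sin 0°)
= 256


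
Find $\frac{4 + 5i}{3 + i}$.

Multiply numerator and denominator by conjugate (3 - i):
= (4 + 5i)(3 - i) / (3^2 + 1^2)
= (17 + 11i) / 10
= 17/10 + (11/10)i


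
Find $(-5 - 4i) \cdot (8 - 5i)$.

(a1*a2 - b1*b2) + (a1*b2 + b1*a2)i
= (-40 - 20) + (25 + (-32))i
= -60 - 7i


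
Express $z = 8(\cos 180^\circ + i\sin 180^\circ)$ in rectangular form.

a = r cos θ = 8 * -1 = -8
b = r sin θ = 8 * 0 = 0
z = -8


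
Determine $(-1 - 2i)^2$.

(a + bi)^2 = a^2 - b^2 + 2abi
= (-1)^2 - (-2)^2 + 2*(-1)*(-2)i
= -3 + 4i


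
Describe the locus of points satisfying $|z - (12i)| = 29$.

|z - z0| = r describes a circle centered at z0 with radius r
Here z0 = 12i and r = 29
Locus: Circle centered at (0, 12) with radius 29


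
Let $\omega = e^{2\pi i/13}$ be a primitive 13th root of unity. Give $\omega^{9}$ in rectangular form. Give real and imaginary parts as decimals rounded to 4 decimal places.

ω^9 = e^(2πi·9/13) = e^(i·18π/13)
= cos(18π/13) + i sin(18π/13)
= -0.3546 - 0.9350i


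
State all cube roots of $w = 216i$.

|w| = 216, arg(w) = 90°
Root modulus = 216^(1/3) = 6
Root arguments: θ_k = (90° + 360°k)/3 for k = 0, 1, ..., 2
Roots: 3*sqrt(3) + 3i, -3*sqrt(3) + 3i, -6i


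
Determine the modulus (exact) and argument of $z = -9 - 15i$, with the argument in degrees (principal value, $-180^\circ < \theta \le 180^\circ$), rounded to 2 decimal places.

|z| = sqrt((-9)^2 + (-15)^2) = sqrt(306)
arg(z) = arctan(b/a) = arctan(-15/-9) (quadrant-adjusted) = -120.96°


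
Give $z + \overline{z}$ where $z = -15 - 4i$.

z + conjugate(z) = (a + bi) + (a - bi) = 2a
= 2 * (-15) = -30


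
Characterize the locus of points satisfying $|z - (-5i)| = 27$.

|z - z0| = r describes a circle centered at z0 with radius r
Here z0 = -5i and r = 27
Locus: Circle centered at (0, -5) with radius 27


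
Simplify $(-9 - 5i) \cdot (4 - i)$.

(a1*a2 - b1*b2) + (a1*b2 + b1*a2)i
= (-36 - 5) + (9 + (-20))i
= -41 - 11i


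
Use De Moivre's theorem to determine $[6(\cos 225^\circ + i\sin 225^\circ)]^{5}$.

By De Moivre: z^n = r^n(cos(nθ) + i sin(nθ))
= 6^5(cos(5*225°) + i sin(5*225°))
= 7776(cos 45° + i sin 45°)
= 3888*sqrt(2) + 3888*sqrt(2)i


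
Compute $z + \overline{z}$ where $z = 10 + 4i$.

z + conjugate(z) = (a + bi) + (a - bi) = 2a
= 2 * 10 = 20


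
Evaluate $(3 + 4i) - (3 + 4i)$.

(3 - 3) + (4 - 4)i = 0


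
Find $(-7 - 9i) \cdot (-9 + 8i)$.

(a1*a2 - b1*b2) + (a1*b2 + b1*a2)i
= (63 - (-72)) + (-56 + 81)i
= 135 + 25i


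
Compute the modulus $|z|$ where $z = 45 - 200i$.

|z| = sqrt(a^2 + b^2) = sqrt(45^2 + (-200)^2) = sqrt(42025) = 205


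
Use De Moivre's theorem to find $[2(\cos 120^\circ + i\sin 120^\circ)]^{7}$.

By De Moivre: z^n = r^n(cos(nθ) + i sin(nθ))
= 2^7(cos(7*120°) + i sin(7*120°))
= 128(cos 120° + i sin 120°)
= -64 + 64*sqrt(3)i


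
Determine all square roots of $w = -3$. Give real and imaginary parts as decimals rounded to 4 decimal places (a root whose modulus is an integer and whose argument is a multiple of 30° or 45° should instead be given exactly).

|w| = 3, arg(w) = 180°
Root modulus = 3^(1/2) ≈ 1.732051
Root arguments: θ_k = (180° + 360°k)/2 for k = 0, 1, ..., 1
Compute each root as (root modulus)(cos θ_k + i sin θ_k) using full-precision intermediates, then round to 4 decimal places.
Roots: 1.7321i, -1.7321i


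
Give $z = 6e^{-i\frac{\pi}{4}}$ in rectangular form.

a = r cos θ = 6 * sqrt(2)/2 = 3*sqrt(2)
b = r sin θ = 6 * -sqrt(2)/2 = -3*sqrt(2)
z = 3*sqrt(2) - 3*sqrt(2)i


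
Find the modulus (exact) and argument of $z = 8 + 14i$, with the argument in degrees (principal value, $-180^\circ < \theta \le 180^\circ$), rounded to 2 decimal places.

|z| = sqrt(8^2 + 14^2) = sqrt(260)
arg(z) = arctan(b/a) = arctan(14/8) (quadrant-adjusted) = 60.26°


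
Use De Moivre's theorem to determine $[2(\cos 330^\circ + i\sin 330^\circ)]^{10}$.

By De Moivre: z^n = r^n(cos(nθ) + i sin(nθ))
= 2^10(cos(10*330°) + i sin(10*330°))
= 1024(cos 60° + i sin 60°)
= 512 + 512*sqrt(3)i


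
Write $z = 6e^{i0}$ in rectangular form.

a = r cos θ = 6 * 1 = 6
b = r sin θ = 6 * 0 = 0
z = 6


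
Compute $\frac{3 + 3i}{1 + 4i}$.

Multiply numerator and denominator by conjugate (1 - 4i):
= (3 + 3i)(1 - 4i) / (1^2 + 4^2)
= (15 - 9i) / 17
= 15/17 - (9/17)i


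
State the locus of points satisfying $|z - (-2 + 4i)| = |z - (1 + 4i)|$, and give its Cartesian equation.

|z - z1| = |z - z2| means z is equidistant from z1 and z2,
i.e. the perpendicular bisector of the segment from (-2, 4) to (1, 4) (midpoint (-1/2, 4)).
With z = x + yi, square both sides:
(x - (-2))^2 + (y - 4)^2 = (x - 1)^2 + (y - 4)^2
The x^2 and y^2 terms cancel: 6x + 0y = 17 - 20 = -3
Simplify: x = -1/2
Locus: Perpendicular bisector of the segment from (-2, 4) to (1, 4): the line x = -1/2


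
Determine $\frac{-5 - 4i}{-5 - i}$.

Multiply numerator and denominator by conjugate (-5 + i):
= (-5 - 4i)(-5 + i) / ((-5)^2 + (-1)^2)
= (29 + 15i) / 26
= 29/26 + (15/26)i


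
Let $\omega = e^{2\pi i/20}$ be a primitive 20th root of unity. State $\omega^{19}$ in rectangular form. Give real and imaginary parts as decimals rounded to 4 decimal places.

ω^19 = e^(2πi·19/20) = e^(i·19π/10)
= cos(19π/10) + i sin(19π/10)
= 0.9511 - 0.3090i


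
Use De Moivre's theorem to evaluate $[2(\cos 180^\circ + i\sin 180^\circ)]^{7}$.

By De Moivre: z^n = r^n(cos(nθ) + i sin(nθ))
= 2^7(cos(7*180°) + i sin(7*180°))
= 128(cos 180° + i sin 180°)
= -128


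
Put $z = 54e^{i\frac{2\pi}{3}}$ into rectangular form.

a = r cos θ = 54 * -1/2 = -27
b = r sin θ = 54 * sqrt(3)/2 = 27*sqrt(3)
z = -27 + 27*sqrt(3)i


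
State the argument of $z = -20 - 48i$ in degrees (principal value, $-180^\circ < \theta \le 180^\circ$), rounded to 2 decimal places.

θ = arctan(b/a) = arctan(-48/-20) (quadrant-adjusted) = -112.62°


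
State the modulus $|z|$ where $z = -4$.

|z| = sqrt(a^2 + b^2) = sqrt((-4)^2 + 0^2) = sqrt(16) = 4


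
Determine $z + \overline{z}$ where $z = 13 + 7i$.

z + conjugate(z) = (a + bi) + (a - bi) = 2a
= 2 * 13 = 26


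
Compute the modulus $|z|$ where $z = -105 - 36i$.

|z| = sqrt(a^2 + b^2) = sqrt((-105)^2 + (-36)^2) = sqrt(12321) = 111


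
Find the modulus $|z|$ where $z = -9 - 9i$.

|z| = sqrt(a^2 + b^2) = sqrt((-9)^2 + (-9)^2) = sqrt(162) = sqrt(162)


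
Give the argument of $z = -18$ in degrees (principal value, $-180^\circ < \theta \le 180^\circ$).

b = 0 and a < 0, so z lies on the negative real axis: θ = 180°


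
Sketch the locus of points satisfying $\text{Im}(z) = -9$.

Im(z) = y where z = x + yi; the equation y = -9 is satisfied by all points with that y-coordinate
Locus: Horizontal line y = -9


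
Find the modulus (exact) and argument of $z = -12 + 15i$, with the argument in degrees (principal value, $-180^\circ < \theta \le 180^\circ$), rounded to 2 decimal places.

|z| = sqrt((-12)^2 + 15^2) = sqrt(369)
arg(z) = arctan(b/a) = arctan(15/-12) (quadrant-adjusted) = 128.66°


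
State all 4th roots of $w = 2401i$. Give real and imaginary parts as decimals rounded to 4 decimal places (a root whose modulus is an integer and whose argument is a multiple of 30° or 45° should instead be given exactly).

|w| = 2401, arg(w) = 90°
Root modulus = 2401^(1/4) = 7
Root arguments: θ_k = (90° + 360°k)/4 for k = 0, 1, ..., 3
Compute each root as (root modulus)(cos θ_k + i sin θ_k) using full-precision intermediates, then round to 4 decimal places.
Roots: 6.4672 + 2.6788i, -2.6788 + 6.4672i, -6.4672 - 2.6788i, 2.6788 - 6.4672i


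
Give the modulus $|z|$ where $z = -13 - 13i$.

|z| = sqrt(a^2 + b^2) = sqrt((-13)^2 + (-13)^2) = sqrt(338) = sqrt(338)


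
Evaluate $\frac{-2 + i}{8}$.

Divisor is real, so divide each part by 8:
= -1/4 + (1/8)i


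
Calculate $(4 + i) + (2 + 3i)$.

(4 + 2) + (1 + 3)i = 6 + 4i


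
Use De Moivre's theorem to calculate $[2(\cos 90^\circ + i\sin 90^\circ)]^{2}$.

By De Moivre: z^n = r^n(cos(nθ) + i sin(nθ))
= 2^2(cos(2*90°) + i sin(2*90°))
= 4(cos 180° + i sin 180°)
= -4


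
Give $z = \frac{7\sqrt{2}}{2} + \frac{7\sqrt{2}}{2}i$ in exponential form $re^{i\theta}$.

r = |z| = sqrt((7*sqrt(2)/2)^2 + (7*sqrt(2)/2)^2) = sqrt(49/2 + 49/2) = sqrt(49) = 7
θ = arctan(b/a) = arctan(4.9497/4.9497) (quadrant-adjusted) = 45° = π/4
z = 7e^(i*π/4)


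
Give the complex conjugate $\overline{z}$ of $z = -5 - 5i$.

If z = a + bi, then conjugate(z) = a - bi
conjugate(-5 - 5i) = -5 + 5i


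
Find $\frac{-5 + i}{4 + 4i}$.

Multiply numerator and denominator by conjugate (4 - 4i):
= (-5 + i)(4 - 4i) / (4^2 + 4^2)
= (-16 + 24i) / 32
Divide through by 8: (-2 + 3i) / 4
= -1/2 + (3/4)i


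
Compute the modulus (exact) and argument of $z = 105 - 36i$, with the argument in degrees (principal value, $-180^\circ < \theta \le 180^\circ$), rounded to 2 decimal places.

|z| = sqrt(105^2 + (-36)^2) = 111
arg(z) = arctan(b/a) = arctan(-36/105) (quadrant-adjusted) = -18.92°


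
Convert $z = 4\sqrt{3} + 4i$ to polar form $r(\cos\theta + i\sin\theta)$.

r = |z| = sqrt(a^2 + b^2) = sqrt((4*sqrt(3))^2 + (4)^2) = sqrt(48 + 16) = sqrt(64) = 8
θ = arctan(b/a) = arctan(4/6.9282) (quadrant-adjusted) = 30°
z = 8(cos 30° + i sin 30°)


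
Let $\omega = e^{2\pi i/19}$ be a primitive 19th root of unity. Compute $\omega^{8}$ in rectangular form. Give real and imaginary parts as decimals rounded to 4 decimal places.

ω^8 = e^(2πi·8/19) = e^(i·16π/19)
= cos(16π/19) + i sin(16π/19)
= -0.8795 + 0.4759i


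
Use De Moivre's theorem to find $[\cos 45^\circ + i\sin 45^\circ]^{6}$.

By De Moivre: z^n = r^n(cos(nθ) + i sin(nθ))
= 1^6(cos(6*45°) + i sin(6*45°))
= 1(cos 270° + i sin 270°)
= -i


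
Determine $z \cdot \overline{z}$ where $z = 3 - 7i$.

z * conjugate(z) = |z|^2 = a^2 + b^2
= 3^2 + (-7)^2 = 58


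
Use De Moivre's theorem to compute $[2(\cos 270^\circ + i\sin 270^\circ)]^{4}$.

By De Moivre: z^n = r^n(cos(nθ) + i sin(nθ))
= 2^4(cos(4*270°) + i sin(4*270°))
= 16(cos 0° + i sin 0°)
= 16


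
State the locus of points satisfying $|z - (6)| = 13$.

|z - z0| = r describes a circle centered at z0 with radius r
Here z0 = 6 and r = 13
Locus: Circle centered at (6, 0) with radius 13


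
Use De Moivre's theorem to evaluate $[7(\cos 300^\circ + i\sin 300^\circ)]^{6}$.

By De Moivre: z^n = r^n(cos(nθ) + i sin(nθ))
= 7^6(cos(6*300°) + i sin(6*300°))
= 117649(cos 0° + i sin 0°)
= 117649


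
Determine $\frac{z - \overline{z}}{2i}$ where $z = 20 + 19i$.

z - conjugate(z) = 2bi
(z - conjugate(z))/(2i) = 2bi/(2i) = b = 19


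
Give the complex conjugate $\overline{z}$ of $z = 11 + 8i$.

If z = a + bi, then conjugate(z) = a - bi
conjugate(11 + 8i) = 11 - 8i


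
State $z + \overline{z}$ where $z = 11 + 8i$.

z + conjugate(z) = (a + bi) + (a - bi) = 2a
= 2 * 11 = 22


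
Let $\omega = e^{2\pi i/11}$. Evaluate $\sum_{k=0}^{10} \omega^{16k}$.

Let ζ = ω^16 = e^(2πi·16/11). Since 11 ∤ 16, ζ ≠ 1.
Sum = Σ_{k=0}^{10} ζ^k = (ζ^11 - 1)/(ζ - 1) = (ω^{16·11} - 1)/(ζ - 1) = (1 - 1)/(ζ - 1) = 0


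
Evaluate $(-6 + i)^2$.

(a + bi)^2 = a^2 - b^2 + 2abi
= (-6)^2 - 1^2 + 2*(-6)*1i
= 35 - 12i


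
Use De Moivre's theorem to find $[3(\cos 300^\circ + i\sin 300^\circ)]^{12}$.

By De Moivre: z^n = r^n(cos(nθ) + i sin(nθ))
= 3^12(cos(12*300°) + i sin(12*300°))
= 531441(cos 0° + i sin 0°)
= 531441


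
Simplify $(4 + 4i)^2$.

(a + bi)^2 = a^2 - b^2 + 2abi
= 4^2 - 4^2 + 2*4*4i
= 32i


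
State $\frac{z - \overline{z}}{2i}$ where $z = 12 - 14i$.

z - conjugate(z) = 2bi
(z - conjugate(z))/(2i) = 2bi/(2i) = b = -14


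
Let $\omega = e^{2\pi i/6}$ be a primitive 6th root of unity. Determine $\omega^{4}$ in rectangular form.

ω^4 = e^(2πi·4/6) = e^(i·4π/3)
= cos(4π/3) + i sin(4π/3)
= -1/2 - (sqrt(3)/2)i


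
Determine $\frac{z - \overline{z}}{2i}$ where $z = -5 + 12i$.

z - conjugate(z) = 2bi
(z - conjugate(z))/(2i) = 2bi/(2i) = b = 12


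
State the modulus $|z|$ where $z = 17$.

|z| = sqrt(a^2 + b^2) = sqrt(17^2 + 0^2) = sqrt(289) = 17


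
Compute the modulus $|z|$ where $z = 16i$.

|z| = sqrt(a^2 + b^2) = sqrt(0^2 + 16^2) = sqrt(256) = 16


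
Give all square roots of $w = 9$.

|w| = 9, arg(w) = 0°
Root modulus = 9^(1/2) = 3
Root arguments: θ_k = (0° + 360°k)/2 for k = 0, 1, ..., 1
Roots: 3, -3


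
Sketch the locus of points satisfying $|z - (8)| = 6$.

|z - z0| = r describes a circle centered at z0 with radius r
Here z0 = 8 and r = 6
Locus: Circle centered at (8, 0) with radius 6


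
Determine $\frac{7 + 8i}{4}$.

Divisor is real, so divide each part by 4:
= 7/4 + 2i


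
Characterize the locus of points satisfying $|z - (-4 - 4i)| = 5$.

|z - z0| = r describes a circle centered at z0 with radius r
Here z0 = -4 - 4i and r = 5
Locus: Circle centered at (-4, -4) with radius 5


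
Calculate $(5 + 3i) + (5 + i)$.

(5 + 5) + (3 + 1)i = 10 + 4i


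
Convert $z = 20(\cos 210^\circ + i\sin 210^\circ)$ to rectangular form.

a = r cos θ = 20 * -sqrt(3)/2 = -10*sqrt(3)
b = r sin θ = 20 * -1/2 = -10
z = -10*sqrt(3) - 10i


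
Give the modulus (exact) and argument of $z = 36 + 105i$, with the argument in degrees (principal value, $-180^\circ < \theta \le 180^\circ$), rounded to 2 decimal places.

|z| = sqrt(36^2 + 105^2) = 111
arg(z) = arctan(b/a) = arctan(105/36) (quadrant-adjusted) = 71.08°


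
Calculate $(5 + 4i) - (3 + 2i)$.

(5 - 3) + (4 - 2)i = 2 + 2i


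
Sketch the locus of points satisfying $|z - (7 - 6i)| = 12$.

|z - z0| = r describes a circle centered at z0 with radius r
Here z0 = 7 - 6i and r = 12
Locus: Circle centered at (7, -6) with radius 12


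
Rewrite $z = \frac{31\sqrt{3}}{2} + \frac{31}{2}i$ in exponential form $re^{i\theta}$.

r = |z| = sqrt((31*sqrt(3)/2)^2 + (31/2)^2) = sqrt(2883/4 + 961/4) = sqrt(961) = 31
θ = arctan(b/a) = arctan(15.5/26.8468) (quadrant-adjusted) = 30° = π/6
z = 31e^(i*π/6)


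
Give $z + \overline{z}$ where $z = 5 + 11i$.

z + conjugate(z) = (a + bi) + (a - bi) = 2a
= 2 * 5 = 10


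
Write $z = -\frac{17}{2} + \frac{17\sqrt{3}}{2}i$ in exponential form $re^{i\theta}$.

r = |z| = sqrt((-17/2)^2 + (17*sqrt(3)/2)^2) = sqrt(289/4 + 867/4) = sqrt(289) = 17
θ = arctan(b/a) = arctan(14.7224/-8.5) (quadrant-adjusted) = 120° = 2π/3
z = 17e^(i*2π/3)


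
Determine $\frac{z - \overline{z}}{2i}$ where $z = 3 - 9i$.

z - conjugate(z) = 2bi
(z - conjugate(z))/(2i) = 2bi/(2i) = b = -9


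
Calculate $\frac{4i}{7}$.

Divisor is real, so divide each part by 7:
= 0 + (4/7)i


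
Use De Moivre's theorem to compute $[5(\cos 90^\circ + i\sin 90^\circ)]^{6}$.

By De Moivre: z^n = r^n(cos(nθ) + i sin(nθ))
= 5^6(cos(6*90°) + i sin(6*90°))
= 15625(cos 180° + i sin 180°)
= -15625


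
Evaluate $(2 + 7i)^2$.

(a + bi)^2 = a^2 - b^2 + 2abi
= 2^2 - 7^2 + 2*2*7i
= -45 + 28i


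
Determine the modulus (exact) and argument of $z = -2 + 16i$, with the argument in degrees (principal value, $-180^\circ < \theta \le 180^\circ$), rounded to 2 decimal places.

|z| = sqrt((-2)^2 + 16^2) = sqrt(260)
arg(z) = arctan(b/a) = arctan(16/-2) (quadrant-adjusted) = 97.13°


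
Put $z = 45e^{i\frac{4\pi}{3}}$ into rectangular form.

a = r cos θ = 45 * -1/2 = -45/2
b = r sin θ = 45 * -sqrt(3)/2 = -45*sqrt(3)/2
z = -45/2 - (45*sqrt(3)/2)i


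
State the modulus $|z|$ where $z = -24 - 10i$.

|z| = sqrt(a^2 + b^2) = sqrt((-24)^2 + (-10)^2) = sqrt(676) = 26


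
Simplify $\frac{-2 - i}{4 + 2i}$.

Multiply numerator and denominator by conjugate (4 - 2i):
= (-2 - i)(4 - 2i) / (4^2 + 2^2)
= (-10) / 20
Divide through by 10: (-1) / 2
= -1/2


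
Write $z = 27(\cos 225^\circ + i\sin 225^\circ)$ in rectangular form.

a = r cos θ = 27 * -sqrt(2)/2 = -27*sqrt(2)/2
b = r sin θ = 27 * -sqrt(2)/2 = -27*sqrt(2)/2
z = -27*sqrt(2)/2 - (27*sqrt(2)/2)i


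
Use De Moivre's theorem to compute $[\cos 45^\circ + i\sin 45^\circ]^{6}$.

By De Moivre: z^n = r^n(cos(nθ) + i sin(nθ))
= 1^6(cos(6*45°) + i sin(6*45°))
= 1(cos 270° + i sin 270°)
= -i


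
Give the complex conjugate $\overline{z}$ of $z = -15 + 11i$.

If z = a + bi, then conjugate(z) = a - bi
conjugate(-15 + 11i) = -15 - 11i


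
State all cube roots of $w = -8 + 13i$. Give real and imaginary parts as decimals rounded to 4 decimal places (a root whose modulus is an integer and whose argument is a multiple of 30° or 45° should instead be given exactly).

|w| = sqrt(233) ≈ 15.264338, arg(w) ≈ 121.607502°
Root modulus = sqrt(233)^(1/3) ≈ 2.480615
Root arguments: θ_k = (arg(w) + 360°k)/3 for k = 0, 1, ..., 2
Compute each root as (root modulus)(cos θ_k + i sin θ_k) using full-precision intermediates, then round to 4 decimal places.
Roots: 1.8853 + 1.6122i, -2.3388 + 0.8266i, 0.4536 - 2.4388i


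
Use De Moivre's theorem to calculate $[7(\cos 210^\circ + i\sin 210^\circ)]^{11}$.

By De Moivre: z^n = r^n(cos(nθ) + i sin(nθ))
= 7^11(cos(11*210°) + i sin(11*210°))
= 1977326743(cos 150° + i sin 150°)
= -1977326743*sqrt(3)/2 + (1977326743/2)i


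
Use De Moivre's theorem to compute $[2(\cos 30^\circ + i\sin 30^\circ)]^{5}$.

By De Moivre: z^n = r^n(cos(nθ) + i sin(nθ))
= 2^5(cos(5*30°) + i sin(5*30°))
= 32(cos 150° + i sin 150°)
= -16*sqrt(3) + 16i


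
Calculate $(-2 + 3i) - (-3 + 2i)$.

(-2 - (-3)) + (3 - 2)i = 1 + i


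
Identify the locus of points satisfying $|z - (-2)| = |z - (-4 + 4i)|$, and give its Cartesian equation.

|z - z1| = |z - z2| means z is equidistant from z1 and z2,
i.e. the perpendicular bisector of the segment from (-2, 0) to (-4, 4) (midpoint (-3, 2)).
With z = x + yi, square both sides:
(x - (-2))^2 + (y - 0)^2 = (x - (-4))^2 + (y - 4)^2
The x^2 and y^2 terms cancel: -4x + 8y = 32 - 4 = 28
Simplify: x - 2y = -7
Locus: Perpendicular bisector of the segment from (-2, 0) to (-4, 4): the line x - 2y = -7


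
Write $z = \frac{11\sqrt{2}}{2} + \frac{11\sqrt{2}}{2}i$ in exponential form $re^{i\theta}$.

r = |z| = sqrt((11*sqrt(2)/2)^2 + (11*sqrt(2)/2)^2) = sqrt(121/2 + 121/2) = sqrt(121) = 11
θ = arctan(b/a) = arctan(7.7782/7.7782) (quadrant-adjusted) = 45° = π/4
z = 11e^(i*π/4)


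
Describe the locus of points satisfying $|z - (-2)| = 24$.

|z - z0| = r describes a circle centered at z0 with radius r
Here z0 = -2 and r = 24
Locus: Circle centered at (-2, 0) with radius 24


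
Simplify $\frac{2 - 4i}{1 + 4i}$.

Multiply numerator and denominator by conjugate (1 - 4i):
= (2 - 4i)(1 - 4i) / (1^2 + 4^2)
= (-14 - 12i) / 17
= -14/17 - (12/17)i


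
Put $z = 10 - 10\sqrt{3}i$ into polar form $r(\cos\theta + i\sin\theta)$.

r = |z| = sqrt(a^2 + b^2) = sqrt((10)^2 + (-10*sqrt(3))^2) = sqrt(100 + 300) = sqrt(400) = 20
θ = arctan(b/a) = arctan(-17.3205/10) (quadrant-adjusted) = 300°
z = 20(cos 300° + i sin 300°)


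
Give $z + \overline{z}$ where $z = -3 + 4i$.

z + conjugate(z) = (a + bi) + (a - bi) = 2a
= 2 * (-3) = -6


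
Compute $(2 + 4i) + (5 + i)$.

(2 + 5) + (4 + 1)i = 7 + 5i


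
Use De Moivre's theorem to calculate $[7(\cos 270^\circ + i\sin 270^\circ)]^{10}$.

By De Moivre: z^n = r^n(cos(nθ) + i sin(nθ))
= 7^10(cos(10*270°) + i sin(10*270°))
= 282475249(cos 180° + i sin 180°)
= -282475249


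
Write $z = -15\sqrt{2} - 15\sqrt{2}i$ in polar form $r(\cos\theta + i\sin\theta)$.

r = |z| = sqrt(a^2 + b^2) = sqrt((-15*sqrt(2))^2 + (-15*sqrt(2))^2) = sqrt(450 + 450) = sqrt(900) = 30
θ = arctan(b/a) = arctan(-21.2132/-21.2132) (quadrant-adjusted) = 225°
z = 30(cos 225° + i sin 225°)


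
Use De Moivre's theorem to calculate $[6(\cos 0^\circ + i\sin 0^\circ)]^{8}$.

By De Moivre: z^n = r^n(cos(nθ) + i sin(nθ))
= 6^8(cos(8*0°) + i sin(8*0°))
= 1679616(cos 0° + i sin 0°)
= 1679616


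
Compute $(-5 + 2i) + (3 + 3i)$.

(-5 + 3) + (2 + 3)i = -2 + 5i


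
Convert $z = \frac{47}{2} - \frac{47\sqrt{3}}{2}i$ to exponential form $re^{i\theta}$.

r = |z| = sqrt((47/2)^2 + (-47*sqrt(3)/2)^2) = sqrt(2209/4 + 6627/4) = sqrt(2209) = 47
θ = arctan(b/a) = arctan(-40.7032/23.5) (quadrant-adjusted) = -60° = -π/3
z = 47e^(-i*π/3)


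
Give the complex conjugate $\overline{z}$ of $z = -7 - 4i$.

If z = a + bi, then conjugate(z) = a - bi
conjugate(-7 - 4i) = -7 + 4i


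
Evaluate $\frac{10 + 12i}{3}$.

Divisor is real, so divide each part by 3:
= 10/3 + 4i


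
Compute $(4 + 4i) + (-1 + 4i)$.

(4 + (-1)) + (4 + 4)i = 3 + 8i


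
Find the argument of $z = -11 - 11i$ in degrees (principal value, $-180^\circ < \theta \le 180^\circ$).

θ = arctan(b/a) = arctan(-11/-11) (quadrant-adjusted) = -135°


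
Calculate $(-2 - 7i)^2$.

(a + bi)^2 = a^2 - b^2 + 2abi
= (-2)^2 - (-7)^2 + 2*(-2)*(-7)i
= -45 + 28i


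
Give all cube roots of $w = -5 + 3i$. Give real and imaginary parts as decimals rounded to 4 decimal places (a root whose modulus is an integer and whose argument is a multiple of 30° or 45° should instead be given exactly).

|w| = sqrt(34) ≈ 5.830952, arg(w) ≈ 149.036243°
Root modulus = sqrt(34)^(1/3) ≈ 1.799892
Root arguments: θ_k = (arg(w) + 360°k)/3 for k = 0, 1, ..., 2
Compute each root as (root modulus)(cos θ_k + i sin θ_k) using full-precision intermediates, then round to 4 decimal places.
Roots: 1.1647 + 1.3723i, -1.7708 + 0.3225i, 0.6061 - 1.6948i


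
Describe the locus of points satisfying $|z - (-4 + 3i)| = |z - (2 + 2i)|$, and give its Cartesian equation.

|z - z1| = |z - z2| means z is equidistant from z1 and z2,
i.e. the perpendicular bisector of the segment from (-4, 3) to (2, 2) (midpoint (-1, 5/2)).
With z = x + yi, square both sides:
(x - (-4))^2 + (y - 3)^2 = (x - 2)^2 + (y - 2)^2
The x^2 and y^2 terms cancel: 12x + (-2)y = 8 - 25 = -17
Simplify: 12x - 2y = -17
Locus: Perpendicular bisector of the segment from (-4, 3) to (2, 2): the line 12x - 2y = -17


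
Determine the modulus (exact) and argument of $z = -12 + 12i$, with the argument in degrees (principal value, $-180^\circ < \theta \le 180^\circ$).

|z| = sqrt((-12)^2 + 12^2) = sqrt(288)
arg(z) = arctan(b/a) = arctan(12/-12) (quadrant-adjusted) = 135°


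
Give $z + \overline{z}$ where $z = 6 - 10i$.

z + conjugate(z) = (a + bi) + (a - bi) = 2a
= 2 * 6 = 12


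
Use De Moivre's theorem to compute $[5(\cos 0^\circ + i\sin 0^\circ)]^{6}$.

By De Moivre: z^n = r^n(cos(nθ) + i sin(nθ))
= 5^6(cos(6*0°) + i sin(6*0°))
= 15625(cos 0° + i sin 0°)
= 15625


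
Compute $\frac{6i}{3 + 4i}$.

Multiply numerator and denominator by conjugate (3 - 4i):
= (6i)(3 - 4i) / (3^2 + 4^2)
= (24 + 18i) / 25
= 24/25 + (18/25)i


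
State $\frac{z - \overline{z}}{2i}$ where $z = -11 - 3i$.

z - conjugate(z) = 2bi
(z - conjugate(z))/(2i) = 2bi/(2i) = b = -3


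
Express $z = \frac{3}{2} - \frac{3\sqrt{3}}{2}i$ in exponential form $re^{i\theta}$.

r = |z| = sqrt((3/2)^2 + (-3*sqrt(3)/2)^2) = sqrt(9/4 + 27/4) = sqrt(9) = 3
θ = arctan(b/a) = arctan(-2.5981/1.5) (quadrant-adjusted) = -60° = -π/3
z = 3e^(-i*π/3)


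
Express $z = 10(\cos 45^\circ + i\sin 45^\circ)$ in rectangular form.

a = r cos θ = 10 * sqrt(2)/2 = 5*sqrt(2)
b = r sin θ = 10 * sqrt(2)/2 = 5*sqrt(2)
z = 5*sqrt(2) + 5*sqrt(2)i


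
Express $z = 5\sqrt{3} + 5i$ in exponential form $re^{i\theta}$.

r = |z| = sqrt((5*sqrt(3))^2 + (5)^2) = sqrt(75 + 25) = sqrt(100) = 10
θ = arctan(b/a) = arctan(5/8.6603) (quadrant-adjusted) = 30° = π/6
z = 10e^(i*π/6)


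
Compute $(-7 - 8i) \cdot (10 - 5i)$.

(a1*a2 - b1*b2) + (a1*b2 + b1*a2)i
= (-70 - 40) + (35 + (-80))i
= -110 - 45i


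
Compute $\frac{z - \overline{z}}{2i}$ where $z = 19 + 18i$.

z - conjugate(z) = 2bi
(z - conjugate(z))/(2i) = 2bi/(2i) = b = 18


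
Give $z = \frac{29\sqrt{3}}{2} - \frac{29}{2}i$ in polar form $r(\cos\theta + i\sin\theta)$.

r = |z| = sqrt(a^2 + b^2) = sqrt((29*sqrt(3)/2)^2 + (-29/2)^2) = sqrt(2523/4 + 841/4) = sqrt(841) = 29
θ = arctan(b/a) = arctan(-14.5/25.1147) (quadrant-adjusted) = 330°
z = 29(cos 330° + i sin 330°)


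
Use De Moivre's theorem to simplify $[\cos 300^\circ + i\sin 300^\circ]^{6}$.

By De Moivre: z^n = r^n(cos(nθ) + i sin(nθ))
= 1^6(cos(6*300°) + i sin(6*300°))
= 1(cos 0° + i sin 0°)
= 1


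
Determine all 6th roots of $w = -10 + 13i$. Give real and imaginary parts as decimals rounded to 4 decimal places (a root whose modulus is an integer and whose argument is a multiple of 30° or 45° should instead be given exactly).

|w| = sqrt(269) ≈ 16.401219, arg(w) ≈ 127.568592°
Root modulus = sqrt(269)^(1/6) ≈ 1.593967
Root arguments: θ_k = (arg(w) + 360°k)/6 for k = 0, 1, ..., 5
Compute each root as (root modulus)(cos θ_k + i sin θ_k) using full-precision intermediates, then round to 4 decimal places.
Roots: 1.4855 + 0.5780i, 0.2422 + 1.5755i, -1.2433 + 0.9975i, -1.4855 - 0.5780i, -0.2422 - 1.5755i, 1.2433 - 0.9975i


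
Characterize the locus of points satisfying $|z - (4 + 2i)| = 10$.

|z - z0| = r describes a circle centered at z0 with radius r
Here z0 = 4 + 2i and r = 10
Locus: Circle centered at (4, 2) with radius 10


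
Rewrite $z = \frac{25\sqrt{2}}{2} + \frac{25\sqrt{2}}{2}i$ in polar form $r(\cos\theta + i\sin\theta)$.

r = |z| = sqrt(a^2 + b^2) = sqrt((25*sqrt(2)/2)^2 + (25*sqrt(2)/2)^2) = sqrt(625/2 + 625/2) = sqrt(625) = 25
θ = arctan(b/a) = arctan(17.6777/17.6777) (quadrant-adjusted) = 45°
z = 25(cos 45° + i sin 45°)


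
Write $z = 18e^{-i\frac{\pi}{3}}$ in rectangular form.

a = r cos θ = 18 * 1/2 = 9
b = r sin θ = 18 * -sqrt(3)/2 = -9*sqrt(3)
z = 9 - 9*sqrt(3)i


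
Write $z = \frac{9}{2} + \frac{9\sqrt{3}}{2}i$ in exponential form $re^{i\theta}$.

r = |z| = sqrt((9/2)^2 + (9*sqrt(3)/2)^2) = sqrt(81/4 + 243/4) = sqrt(81) = 9
θ = arctan(b/a) = arctan(7.7942/4.5) (quadrant-adjusted) = 60° = π/3
z = 9e^(i*π/3)


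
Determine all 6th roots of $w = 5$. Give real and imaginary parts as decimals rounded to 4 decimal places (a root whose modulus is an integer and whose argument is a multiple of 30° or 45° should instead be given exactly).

|w| = 5, arg(w) = 0°
Root modulus = 5^(1/6) ≈ 1.307660
Root arguments: θ_k = (0° + 360°k)/6 for k = 0, 1, ..., 5
Compute each root as (root modulus)(cos θ_k + i sin θ_k) using full-precision intermediates, then round to 4 decimal places.
Roots: 1.3077, 0.6538 + 1.1325i, -0.6538 + 1.1325i, -1.3077, -0.6538 - 1.1325i, 0.6538 - 1.1325i


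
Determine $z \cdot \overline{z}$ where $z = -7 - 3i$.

z * conjugate(z) = |z|^2 = a^2 + b^2
= (-7)^2 + (-3)^2 = 58


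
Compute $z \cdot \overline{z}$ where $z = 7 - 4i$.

z * conjugate(z) = |z|^2 = a^2 + b^2
= 7^2 + (-4)^2 = 65


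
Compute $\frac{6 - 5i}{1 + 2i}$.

Multiply numerator and denominator by conjugate (1 - 2i):
= (6 - 5i)(1 - 2i) / (1^2 + 2^2)
= (-4 - 17i) / 5
= -4/5 - (17/5)i


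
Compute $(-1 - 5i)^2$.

(a + bi)^2 = a^2 - b^2 + 2abi
= (-1)^2 - (-5)^2 + 2*(-1)*(-5)i
= -24 + 10i


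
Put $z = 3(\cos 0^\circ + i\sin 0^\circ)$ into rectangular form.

a = r cos θ = 3 * 1 = 3
b = r sin θ = 3 * 0 = 0
z = 3


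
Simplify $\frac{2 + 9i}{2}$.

Divisor is real, so divide each part by 2:
= 1 + (9/2)i


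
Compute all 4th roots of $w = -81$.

|w| = 81, arg(w) = 180°
Root modulus = 81^(1/4) = 3
Root arguments: θ_k = (180° + 360°k)/4 for k = 0, 1, ..., 3
Roots: 3*sqrt(2)/2 + (3*sqrt(2)/2)i, -3*sqrt(2)/2 + (3*sqrt(2)/2)i, -3*sqrt(2)/2 - (3*sqrt(2)/2)i, 3*sqrt(2)/2 - (3*sqrt(2)/2)i


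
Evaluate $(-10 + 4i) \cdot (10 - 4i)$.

(a1*a2 - b1*b2) + (a1*b2 + b1*a2)i
= (-100 - (-16)) + (40 + 40)i
= -84 + 80i


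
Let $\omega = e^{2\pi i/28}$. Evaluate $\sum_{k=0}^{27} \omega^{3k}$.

Let ζ = ω^3 = e^(2πi·3/28). Since 28 ∤ 3, ζ ≠ 1.
Sum = Σ_{k=0}^{27} ζ^k = (ζ^28 - 1)/(ζ - 1) = (ω^{3·28} - 1)/(ζ - 1) = (1 - 1)/(ζ - 1) = 0


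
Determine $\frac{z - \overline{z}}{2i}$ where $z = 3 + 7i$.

z - conjugate(z) = 2bi
(z - conjugate(z))/(2i) = 2bi/(2i) = b = 7


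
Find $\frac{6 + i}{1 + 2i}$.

Multiply numerator and denominator by conjugate (1 - 2i):
= (6 + i)(1 - 2i) / (1^2 + 2^2)
= (8 - 11i) / 5
= 8/5 - (11/5)i


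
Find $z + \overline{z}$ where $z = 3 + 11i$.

z + conjugate(z) = (a + bi) + (a - bi) = 2a
= 2 * 3 = 6


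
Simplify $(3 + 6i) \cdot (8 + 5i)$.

(a1*a2 - b1*b2) + (a1*b2 + b1*a2)i
= (24 - 30) + (15 + 48)i
= -6 + 63i


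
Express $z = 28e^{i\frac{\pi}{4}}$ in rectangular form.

a = r cos θ = 28 * sqrt(2)/2 = 14*sqrt(2)
b = r sin θ = 28 * sqrt(2)/2 = 14*sqrt(2)
z = 14*sqrt(2) + 14*sqrt(2)i


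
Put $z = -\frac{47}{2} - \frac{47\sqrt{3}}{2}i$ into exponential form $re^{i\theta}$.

r = |z| = sqrt((-47/2)^2 + (-47*sqrt(3)/2)^2) = sqrt(2209/4 + 6627/4) = sqrt(2209) = 47
θ = arctan(b/a) = arctan(-40.7032/-23.5) (quadrant-adjusted) = 240° = 4π/3
z = 47e^(i*4π/3)


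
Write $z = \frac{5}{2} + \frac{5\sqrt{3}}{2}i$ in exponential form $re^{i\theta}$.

r = |z| = sqrt((5/2)^2 + (5*sqrt(3)/2)^2) = sqrt(25/4 + 75/4) = sqrt(25) = 5
θ = arctan(b/a) = arctan(4.3301/2.5) (quadrant-adjusted) = 60° = π/3
z = 5e^(i*π/3)


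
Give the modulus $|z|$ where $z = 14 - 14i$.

|z| = sqrt(a^2 + b^2) = sqrt(14^2 + (-14)^2) = sqrt(392) = sqrt(392)


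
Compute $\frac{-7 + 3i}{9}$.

Divisor is real, so divide each part by 9:
= -7/9 + (1/3)i


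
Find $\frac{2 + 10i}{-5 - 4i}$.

Multiply numerator and denominator by conjugate (-5 + 4i):
= (2 + 10i)(-5 + 4i) / ((-5)^2 + (-4)^2)
= (-50 - 42i) / 41
= -50/41 - (42/41)i


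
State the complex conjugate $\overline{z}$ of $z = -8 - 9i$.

If z = a + bi, then conjugate(z) = a - bi
conjugate(-8 - 9i) = -8 + 9i


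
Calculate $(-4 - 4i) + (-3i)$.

(-4 + 0) + (-4 + (-3))i = -4 - 7i


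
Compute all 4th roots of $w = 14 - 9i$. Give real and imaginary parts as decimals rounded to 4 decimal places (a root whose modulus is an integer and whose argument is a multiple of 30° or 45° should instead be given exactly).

|w| = sqrt(277) ≈ 16.643317, arg(w) ≈ 327.264774°
Root modulus = sqrt(277)^(1/4) ≈ 2.019807
Root arguments: θ_k = (arg(w) + 360°k)/4 for k = 0, 1, ..., 3
Compute each root as (root modulus)(cos θ_k + i sin θ_k) using full-precision intermediates, then round to 4 decimal places.
Roots: 0.2875 + 1.9992i, -1.9992 + 0.2875i, -0.2875 - 1.9992i, 1.9992 - 0.2875i
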